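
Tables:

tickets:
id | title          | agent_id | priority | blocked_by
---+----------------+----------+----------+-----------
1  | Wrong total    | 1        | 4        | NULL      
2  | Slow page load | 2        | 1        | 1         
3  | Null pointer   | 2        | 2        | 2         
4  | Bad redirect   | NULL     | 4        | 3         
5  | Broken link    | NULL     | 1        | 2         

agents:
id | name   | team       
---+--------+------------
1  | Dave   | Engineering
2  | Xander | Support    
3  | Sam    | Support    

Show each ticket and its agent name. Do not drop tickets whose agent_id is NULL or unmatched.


LEFT JOIN keeps every row from tickets (the left table); where agent_id has no match in agents, the agent columns become NULL. Walk through each ticket:
  - ticket 1 (Wrong total): agent_id=1 -> matches Dave
  - ticket 2 (Slow page load): agent_id=2 -> matches Xander
  - ticket 3 (Null pointer): agent_id=2 -> matches Xander
  - ticket 4 (Bad redirect): agent_id=NULL, no match -> kept with NULL
  - ticket 5 (Broken link): agent_id=NULL, no match -> kept with NULL
All 5 rows appear; 2 have NULL agent.

SQL:
SELECT a.title, b.name AS agent
FROM tickets a
LEFT JOIN agents b ON a.agent_id = b.id

Result:
title          | agent 
---------------+-------
Wrong total    | Dave  
Slow page load | Xander
Null pointer   | Xander
Bad redirect   | NULL  
Broken link    | NULL  


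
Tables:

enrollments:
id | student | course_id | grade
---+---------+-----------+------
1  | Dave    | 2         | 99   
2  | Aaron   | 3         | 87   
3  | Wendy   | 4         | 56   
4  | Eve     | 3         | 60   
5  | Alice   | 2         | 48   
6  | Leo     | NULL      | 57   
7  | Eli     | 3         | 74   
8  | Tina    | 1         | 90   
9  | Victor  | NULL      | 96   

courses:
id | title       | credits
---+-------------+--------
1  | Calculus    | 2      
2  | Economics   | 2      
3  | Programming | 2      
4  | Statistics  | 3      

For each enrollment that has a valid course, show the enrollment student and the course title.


INNER JOIN keeps only enrollments rows whose course_id matches an id in courses. Walk through each enrollment:
  - enrollment 1 (Dave): course_id=2 -> matches Economics
  - enrollment 2 (Aaron): course_id=3 -> matches Programming
  - enrollment 3 (Wendy): course_id=4 -> matches Statistics
  - enrollment 4 (Eve): course_id=3 -> matches Programming
  - enrollment 5 (Alice): course_id=2 -> matches Economics
  - enrollment 6 (Leo): course_id=NULL, no match -> dropped
  - enrollment 7 (Eli): course_id=3 -> matches Programming
  - enrollment 8 (Tina): course_id=1 -> matches Calculus
  - enrollment 9 (Victor): course_id=NULL, no match -> dropped
So 2 of 9 rows are dropped.

SQL:
SELECT a.student, b.title AS course
FROM enrollments a
INNER JOIN courses b ON a.course_id = b.id

Result:
student | course     
--------+------------
Dave    | Economics  
Aaron   | Programming
Wendy   | Statistics 
Eve     | Programming
Alice   | Economics  
Eli     | Programming
Tina    | Calculus   


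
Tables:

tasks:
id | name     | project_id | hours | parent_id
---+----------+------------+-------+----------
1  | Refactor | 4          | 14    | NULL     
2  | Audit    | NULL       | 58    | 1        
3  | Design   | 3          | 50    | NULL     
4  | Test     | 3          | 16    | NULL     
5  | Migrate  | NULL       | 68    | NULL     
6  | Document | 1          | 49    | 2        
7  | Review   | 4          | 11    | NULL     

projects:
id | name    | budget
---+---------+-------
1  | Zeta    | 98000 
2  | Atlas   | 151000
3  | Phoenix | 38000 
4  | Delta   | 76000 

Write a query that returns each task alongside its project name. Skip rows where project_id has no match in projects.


INNER JOIN keeps only tasks rows whose project_id matches an id in projects. Walk through each task:
  - task 1 (Refactor): project_id=4 -> matches Delta
  - task 2 (Audit): project_id=NULL, no match -> dropped
  - task 3 (Design): project_id=3 -> matches Phoenix
  - task 4 (Test): project_id=3 -> matches Phoenix
  - task 5 (Migrate): project_id=NULL, no match -> dropped
  - task 6 (Document): project_id=1 -> matches Zeta
  - task 7 (Review): project_id=4 -> matches Delta
So 2 of 7 rows are dropped.

SQL:
SELECT a.name, b.name AS project
FROM tasks a
INNER JOIN projects b ON a.project_id = b.id

Result:
name     | project
---------+--------
Refactor | Delta  
Design   | Phoenix
Test     | Phoenix
Document | Zeta   
Review   | Delta  


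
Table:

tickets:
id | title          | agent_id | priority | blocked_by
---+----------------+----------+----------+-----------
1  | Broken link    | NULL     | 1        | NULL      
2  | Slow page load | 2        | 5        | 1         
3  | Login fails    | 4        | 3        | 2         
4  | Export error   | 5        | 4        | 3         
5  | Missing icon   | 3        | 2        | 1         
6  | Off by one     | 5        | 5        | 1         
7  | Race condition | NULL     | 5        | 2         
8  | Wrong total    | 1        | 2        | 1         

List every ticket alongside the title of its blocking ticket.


This is a self-join: tickets is joined to a second copy of itself, matching each row's blocked_by to another row's id. Use LEFT JOIN so rows with blocked_by=NULL are kept.
  - ticket 1 (Broken link): blocked_by=NULL -> NULL
  - ticket 2 (Slow page load): blocked_by=1 -> Broken link
  - ticket 3 (Login fails): blocked_by=2 -> Slow page load
  - ticket 4 (Export error): blocked_by=3 -> Login fails
  - ticket 5 (Missing icon): blocked_by=1 -> Broken link
  - ticket 6 (Off by one): blocked_by=1 -> Broken link
  - ticket 7 (Race condition): blocked_by=2 -> Slow page load
  - ticket 8 (Wrong total): blocked_by=1 -> Broken link

SQL:
SELECT a.title AS item, b.title AS blocked_by
FROM tickets a
LEFT JOIN tickets b ON a.blocked_by = b.id

Result:
item           | blocked_by    
---------------+---------------
Broken link    | NULL          
Slow page load | Broken link   
Login fails    | Slow page load
Export error   | Login fails   
Missing icon   | Broken link   
Off by one     | Broken link   
Race condition | Slow page load
Wrong total    | Broken link   


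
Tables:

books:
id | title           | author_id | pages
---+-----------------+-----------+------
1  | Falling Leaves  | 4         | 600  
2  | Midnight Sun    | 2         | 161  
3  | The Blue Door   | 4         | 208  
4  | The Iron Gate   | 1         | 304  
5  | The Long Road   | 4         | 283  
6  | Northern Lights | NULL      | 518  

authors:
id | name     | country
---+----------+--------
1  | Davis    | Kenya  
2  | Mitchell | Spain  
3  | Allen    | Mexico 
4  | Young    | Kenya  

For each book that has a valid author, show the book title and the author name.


INNER JOIN keeps only books rows whose author_id matches an id in authors. Walk through each book:
  - book 1 (Falling Leaves): author_id=4 -> matches Young
  - book 2 (Midnight Sun): author_id=2 -> matches Mitchell
  - book 3 (The Blue Door): author_id=4 -> matches Young
  - book 4 (The Iron Gate): author_id=1 -> matches Davis
  - book 5 (The Long Road): author_id=4 -> matches Young
  - book 6 (Northern Lights): author_id=NULL, no match -> dropped
So 1 of 6 rows is dropped.

SQL:
SELECT a.title, b.name AS author
FROM books a
INNER JOIN authors b ON a.author_id = b.id

Result:
title          | author  
---------------+---------
Falling Leaves | Young   
Midnight Sun   | Mitchell
The Blue Door  | Young   
The Iron Gate  | Davis   
The Long Road  | Young   


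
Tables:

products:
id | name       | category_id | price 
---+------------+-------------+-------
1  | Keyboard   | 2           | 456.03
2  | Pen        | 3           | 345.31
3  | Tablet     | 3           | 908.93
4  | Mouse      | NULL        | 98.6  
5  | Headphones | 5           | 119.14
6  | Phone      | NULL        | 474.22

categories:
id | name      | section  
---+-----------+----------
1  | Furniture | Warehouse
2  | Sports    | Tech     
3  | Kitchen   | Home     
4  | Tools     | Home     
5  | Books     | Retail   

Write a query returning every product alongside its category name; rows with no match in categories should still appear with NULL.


LEFT JOIN keeps every row from products (the left table); where category_id has no match in categories, the category columns become NULL. Walk through each product:
  - product 1 (Keyboard): category_id=2 -> matches Sports
  - product 2 (Pen): category_id=3 -> matches Kitchen
  - product 3 (Tablet): category_id=3 -> matches Kitchen
  - product 4 (Mouse): category_id=NULL, no match -> kept with NULL
  - product 5 (Headphones): category_id=5 -> matches Books
  - product 6 (Phone): category_id=NULL, no match -> kept with NULL
All 6 rows appear; 2 have NULL category.

SQL:
SELECT a.name, b.name AS category
FROM products a
LEFT JOIN categories b ON a.category_id = b.id

Result:
name       | category
-----------+---------
Keyboard   | Sports  
Pen        | Kitchen 
Tablet     | Kitchen 
Mouse      | NULL    
Headphones | Books   
Phone      | NULL    


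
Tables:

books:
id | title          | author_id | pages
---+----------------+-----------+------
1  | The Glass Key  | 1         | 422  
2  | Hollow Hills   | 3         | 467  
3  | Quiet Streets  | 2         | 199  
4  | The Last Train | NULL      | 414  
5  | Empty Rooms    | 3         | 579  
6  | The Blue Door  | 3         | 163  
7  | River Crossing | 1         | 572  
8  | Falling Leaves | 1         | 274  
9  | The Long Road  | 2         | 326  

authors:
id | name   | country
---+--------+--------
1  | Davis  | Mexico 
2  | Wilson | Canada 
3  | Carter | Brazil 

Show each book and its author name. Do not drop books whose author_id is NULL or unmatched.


LEFT JOIN keeps every row from books (the left table); where author_id has no match in authors, the author columns become NULL. Walk through each book:
  - book 1 (The Glass Key): author_id=1 -> matches Davis
  - book 2 (Hollow Hills): author_id=3 -> matches Carter
  - book 3 (Quiet Streets): author_id=2 -> matches Wilson
  - book 4 (The Last Train): author_id=NULL, no match -> kept with NULL
  - book 5 (Empty Rooms): author_id=3 -> matches Carter
  - book 6 (The Blue Door): author_id=3 -> matches Carter
  - book 7 (River Crossing): author_id=1 -> matches Davis
  - book 8 (Falling Leaves): author_id=1 -> matches Davis
  - book 9 (The Long Road): author_id=2 -> matches Wilson
All 9 rows appear; 1 has NULL author.

SQL:
SELECT a.title, b.name AS author
FROM books a
LEFT JOIN authors b ON a.author_id = b.id

Result:
title          | author
---------------+-------
The Glass Key  | Davis 
Hollow Hills   | Carter
Quiet Streets  | Wilson
The Last Train | NULL  
Empty Rooms    | Carter
The Blue Door  | Carter
River Crossing | Davis 
Falling Leaves | Davis 
The Long Road  | Wilson


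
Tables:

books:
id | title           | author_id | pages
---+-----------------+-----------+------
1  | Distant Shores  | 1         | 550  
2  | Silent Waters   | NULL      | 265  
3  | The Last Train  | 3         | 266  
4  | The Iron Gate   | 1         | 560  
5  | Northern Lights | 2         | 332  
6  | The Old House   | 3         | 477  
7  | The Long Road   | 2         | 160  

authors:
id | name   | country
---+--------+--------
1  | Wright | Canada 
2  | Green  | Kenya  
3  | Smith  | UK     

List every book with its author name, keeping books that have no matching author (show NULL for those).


LEFT JOIN keeps every row from books (the left table); where author_id has no match in authors, the author columns become NULL. Walk through each book:
  - book 1 (Distant Shores): author_id=1 -> matches Wright
  - book 2 (Silent Waters): author_id=NULL, no match -> kept with NULL
  - book 3 (The Last Train): author_id=3 -> matches Smith
  - book 4 (The Iron Gate): author_id=1 -> matches Wright
  - book 5 (Northern Lights): author_id=2 -> matches Green
  - book 6 (The Old House): author_id=3 -> matches Smith
  - book 7 (The Long Road): author_id=2 -> matches Green
All 7 rows appear; 1 has NULL author.

SQL:
SELECT a.title, b.name AS author
FROM books a
LEFT JOIN authors b ON a.author_id = b.id

Result:
title           | author
----------------+-------
Distant Shores  | Wright
Silent Waters   | NULL  
The Last Train  | Smith 
The Iron Gate   | Wright
Northern Lights | Green 
The Old House   | Smith 
The Long Road   | Green 


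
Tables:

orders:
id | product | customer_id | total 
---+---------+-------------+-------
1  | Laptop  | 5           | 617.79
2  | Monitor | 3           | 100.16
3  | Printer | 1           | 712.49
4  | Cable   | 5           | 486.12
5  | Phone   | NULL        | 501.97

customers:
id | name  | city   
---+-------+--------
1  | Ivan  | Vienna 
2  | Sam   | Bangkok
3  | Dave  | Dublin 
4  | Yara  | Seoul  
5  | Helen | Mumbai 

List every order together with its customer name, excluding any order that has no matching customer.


INNER JOIN keeps only orders rows whose customer_id matches an id in customers. Walk through each order:
  - order 1 (Laptop): customer_id=5 -> matches Helen
  - order 2 (Monitor): customer_id=3 -> matches Dave
  - order 3 (Printer): customer_id=1 -> matches Ivan
  - order 4 (Cable): customer_id=5 -> matches Helen
  - order 5 (Phone): customer_id=NULL, no match -> dropped
So 1 of 5 rows is dropped.

SQL:
SELECT a.product, b.name AS customer
FROM orders a
INNER JOIN customers b ON a.customer_id = b.id

Result:
product | customer
--------+---------
Laptop  | Helen   
Monitor | Dave    
Printer | Ivan    
Cable   | Helen   


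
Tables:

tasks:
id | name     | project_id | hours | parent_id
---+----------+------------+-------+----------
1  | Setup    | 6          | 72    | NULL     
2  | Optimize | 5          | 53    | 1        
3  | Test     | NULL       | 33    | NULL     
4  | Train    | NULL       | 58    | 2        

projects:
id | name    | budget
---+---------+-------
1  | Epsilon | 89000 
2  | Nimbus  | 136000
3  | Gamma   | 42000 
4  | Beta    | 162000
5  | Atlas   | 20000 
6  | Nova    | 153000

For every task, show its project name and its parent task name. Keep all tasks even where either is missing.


Two LEFT JOINs from the same base table tasks: one to projects via project_id, one to tasks itself via parent_id. Both are LEFT so every task is preserved.
Match against projects:
  - task 1 (Setup): project_id=6 -> matches Nova
  - task 2 (Optimize): project_id=5 -> matches Atlas
  - task 3 (Test): project_id=NULL, no match -> kept with NULL
  - task 4 (Train): project_id=NULL, no match -> kept with NULL
Match against tasks (self):
  - task 1 (Setup): parent_id=NULL -> NULL
  - task 2 (Optimize): parent_id=1 -> Setup
  - task 3 (Test): parent_id=NULL -> NULL
  - task 4 (Train): parent_id=2 -> Optimize

SQL:
SELECT a.name, b.name AS project, c.name AS parent
FROM tasks a
LEFT JOIN projects b ON a.project_id = b.id
LEFT JOIN tasks c ON a.parent_id = c.id

Result:
name     | project | parent  
---------+---------+---------
Setup    | Nova    | NULL    
Optimize | Atlas   | Setup   
Test     | NULL    | NULL    
Train    | NULL    | Optimize


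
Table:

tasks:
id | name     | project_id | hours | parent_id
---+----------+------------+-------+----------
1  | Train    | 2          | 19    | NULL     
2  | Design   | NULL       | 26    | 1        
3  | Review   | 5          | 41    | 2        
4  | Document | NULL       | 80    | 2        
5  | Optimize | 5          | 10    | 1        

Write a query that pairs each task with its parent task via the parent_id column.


This is a self-join: tasks is joined to a second copy of itself, matching each row's parent_id to another row's id. Use LEFT JOIN so rows with parent_id=NULL are kept.
  - task 1 (Train): parent_id=NULL -> NULL
  - task 2 (Design): parent_id=1 -> Train
  - task 3 (Review): parent_id=2 -> Design
  - task 4 (Document): parent_id=2 -> Design
  - task 5 (Optimize): parent_id=1 -> Train

SQL:
SELECT a.name AS item, b.name AS parent
FROM tasks a
LEFT JOIN tasks b ON a.parent_id = b.id

Result:
item     | parent
---------+-------
Train    | NULL  
Design   | Train 
Review   | Design
Document | Design
Optimize | Train 


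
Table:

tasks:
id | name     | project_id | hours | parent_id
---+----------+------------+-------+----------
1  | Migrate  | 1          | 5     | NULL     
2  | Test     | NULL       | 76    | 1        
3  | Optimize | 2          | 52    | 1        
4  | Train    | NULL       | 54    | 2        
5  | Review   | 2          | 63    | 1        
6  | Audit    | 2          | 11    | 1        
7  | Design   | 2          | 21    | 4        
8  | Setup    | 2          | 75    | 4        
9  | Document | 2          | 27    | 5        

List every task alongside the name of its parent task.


This is a self-join: tasks is joined to a second copy of itself, matching each row's parent_id to another row's id. Use LEFT JOIN so rows with parent_id=NULL are kept.
  - task 1 (Migrate): parent_id=NULL -> NULL
  - task 2 (Test): parent_id=1 -> Migrate
  - task 3 (Optimize): parent_id=1 -> Migrate
  - task 4 (Train): parent_id=2 -> Test
  - task 5 (Review): parent_id=1 -> Migrate
  - task 6 (Audit): parent_id=1 -> Migrate
  - task 7 (Design): parent_id=4 -> Train
  - task 8 (Setup): parent_id=4 -> Train
  - task 9 (Document): parent_id=5 -> Review

SQL:
SELECT a.name AS item, b.name AS parent
FROM tasks a
LEFT JOIN tasks b ON a.parent_id = b.id

Result:
item     | parent 
---------+--------
Migrate  | NULL   
Test     | Migrate
Optimize | Migrate
Train    | Test   
Review   | Migrate
Audit    | Migrate
Design   | Train  
Setup    | Train  
Document | Review 


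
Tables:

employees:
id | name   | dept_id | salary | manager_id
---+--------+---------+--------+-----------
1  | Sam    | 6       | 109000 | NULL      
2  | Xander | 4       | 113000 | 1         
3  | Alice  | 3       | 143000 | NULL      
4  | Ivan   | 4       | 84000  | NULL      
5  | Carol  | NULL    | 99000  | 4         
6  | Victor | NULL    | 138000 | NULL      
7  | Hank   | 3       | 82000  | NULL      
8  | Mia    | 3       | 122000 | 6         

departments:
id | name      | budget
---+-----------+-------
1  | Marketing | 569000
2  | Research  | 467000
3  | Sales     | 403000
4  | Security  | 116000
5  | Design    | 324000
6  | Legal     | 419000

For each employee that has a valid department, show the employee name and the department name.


INNER JOIN keeps only employees rows whose dept_id matches an id in departments. Walk through each employee:
  - employee 1 (Sam): dept_id=6 -> matches Legal
  - employee 2 (Xander): dept_id=4 -> matches Security
  - employee 3 (Alice): dept_id=3 -> matches Sales
  - employee 4 (Ivan): dept_id=4 -> matches Security
  - employee 5 (Carol): dept_id=NULL, no match -> dropped
  - employee 6 (Victor): dept_id=NULL, no match -> dropped
  - employee 7 (Hank): dept_id=3 -> matches Sales
  - employee 8 (Mia): dept_id=3 -> matches Sales
So 2 of 8 rows are dropped.

SQL:
SELECT a.name, b.name AS department
FROM employees a
INNER JOIN departments b ON a.dept_id = b.id

Result:
name   | department
-------+-----------
Sam    | Legal     
Xander | Security  
Alice  | Sales     
Ivan   | Security  
Hank   | Sales     
Mia    | Sales     


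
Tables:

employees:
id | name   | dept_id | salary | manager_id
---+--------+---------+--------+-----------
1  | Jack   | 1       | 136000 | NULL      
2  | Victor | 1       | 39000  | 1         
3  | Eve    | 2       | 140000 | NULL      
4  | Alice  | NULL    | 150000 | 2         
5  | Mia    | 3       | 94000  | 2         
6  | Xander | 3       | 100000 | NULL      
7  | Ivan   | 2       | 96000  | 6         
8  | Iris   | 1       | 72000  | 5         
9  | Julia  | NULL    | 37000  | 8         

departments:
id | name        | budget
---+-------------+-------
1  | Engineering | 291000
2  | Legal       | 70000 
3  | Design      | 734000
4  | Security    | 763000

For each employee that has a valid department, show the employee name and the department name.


INNER JOIN keeps only employees rows whose dept_id matches an id in departments. Walk through each employee:
  - employee 1 (Jack): dept_id=1 -> matches Engineering
  - employee 2 (Victor): dept_id=1 -> matches Engineering
  - employee 3 (Eve): dept_id=2 -> matches Legal
  - employee 4 (Alice): dept_id=NULL, no match -> dropped
  - employee 5 (Mia): dept_id=3 -> matches Design
  - employee 6 (Xander): dept_id=3 -> matches Design
  - employee 7 (Ivan): dept_id=2 -> matches Legal
  - employee 8 (Iris): dept_id=1 -> matches Engineering
  - employee 9 (Julia): dept_id=NULL, no match -> dropped
So 2 of 9 rows are dropped.

SQL:
SELECT a.name, b.name AS department
FROM employees a
INNER JOIN departments b ON a.dept_id = b.id

Result:
name   | department 
-------+------------
Jack   | Engineering
Victor | Engineering
Eve    | Legal      
Mia    | Design     
Xander | Design     
Ivan   | Legal      
Iris   | Engineering


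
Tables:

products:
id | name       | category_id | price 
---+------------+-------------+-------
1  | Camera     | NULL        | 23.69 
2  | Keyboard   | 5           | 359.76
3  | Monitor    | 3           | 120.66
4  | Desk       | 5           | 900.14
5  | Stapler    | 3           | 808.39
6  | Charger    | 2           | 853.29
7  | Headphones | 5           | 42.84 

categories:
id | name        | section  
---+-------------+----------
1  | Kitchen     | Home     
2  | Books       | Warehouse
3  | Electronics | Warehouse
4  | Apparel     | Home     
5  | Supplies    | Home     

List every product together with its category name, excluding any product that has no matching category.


INNER JOIN keeps only products rows whose category_id matches an id in categories. Walk through each product:
  - product 1 (Camera): category_id=NULL, no match -> dropped
  - product 2 (Keyboard): category_id=5 -> matches Supplies
  - product 3 (Monitor): category_id=3 -> matches Electronics
  - product 4 (Desk): category_id=5 -> matches Supplies
  - product 5 (Stapler): category_id=3 -> matches Electronics
  - product 6 (Charger): category_id=2 -> matches Books
  - product 7 (Headphones): category_id=5 -> matches Supplies
So 1 of 7 rows is dropped.

SQL:
SELECT a.name, b.name AS category
FROM products a
INNER JOIN categories b ON a.category_id = b.id

Result:
name       | category   
-----------+------------
Keyboard   | Supplies   
Monitor    | Electronics
Desk       | Supplies   
Stapler    | Electronics
Charger    | Books      
Headphones | Supplies   


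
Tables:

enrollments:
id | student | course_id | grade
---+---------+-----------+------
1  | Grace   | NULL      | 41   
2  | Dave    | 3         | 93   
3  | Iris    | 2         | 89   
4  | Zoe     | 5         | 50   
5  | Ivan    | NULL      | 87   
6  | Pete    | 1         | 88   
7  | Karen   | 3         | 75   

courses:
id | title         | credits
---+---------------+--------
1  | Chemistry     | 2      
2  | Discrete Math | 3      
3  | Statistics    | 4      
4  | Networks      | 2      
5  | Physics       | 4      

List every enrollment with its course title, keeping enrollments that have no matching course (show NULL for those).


LEFT JOIN keeps every row from enrollments (the left table); where course_id has no match in courses, the course columns become NULL. Walk through each enrollment:
  - enrollment 1 (Grace): course_id=NULL, no match -> kept with NULL
  - enrollment 2 (Dave): course_id=3 -> matches Statistics
  - enrollment 3 (Iris): course_id=2 -> matches Discrete Math
  - enrollment 4 (Zoe): course_id=5 -> matches Physics
  - enrollment 5 (Ivan): course_id=NULL, no match -> kept with NULL
  - enrollment 6 (Pete): course_id=1 -> matches Chemistry
  - enrollment 7 (Karen): course_id=3 -> matches Statistics
All 7 rows appear; 2 have NULL course.

SQL:
SELECT a.student, b.title AS course
FROM enrollments a
LEFT JOIN courses b ON a.course_id = b.id

Result:
student | course       
--------+--------------
Grace   | NULL         
Dave    | Statistics   
Iris    | Discrete Math
Zoe     | Physics      
Ivan    | NULL         
Pete    | Chemistry    
Karen   | Statistics   


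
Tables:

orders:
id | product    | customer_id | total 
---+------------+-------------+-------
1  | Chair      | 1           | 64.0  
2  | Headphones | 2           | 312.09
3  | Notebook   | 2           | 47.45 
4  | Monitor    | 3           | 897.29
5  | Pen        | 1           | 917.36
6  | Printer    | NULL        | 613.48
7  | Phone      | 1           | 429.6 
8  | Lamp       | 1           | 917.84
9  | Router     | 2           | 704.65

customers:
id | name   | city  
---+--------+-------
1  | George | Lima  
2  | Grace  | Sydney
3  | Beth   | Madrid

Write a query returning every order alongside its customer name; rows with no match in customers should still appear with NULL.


LEFT JOIN keeps every row from orders (the left table); where customer_id has no match in customers, the customer columns become NULL. Walk through each order:
  - order 1 (Chair): customer_id=1 -> matches George
  - order 2 (Headphones): customer_id=2 -> matches Grace
  - order 3 (Notebook): customer_id=2 -> matches Grace
  - order 4 (Monitor): customer_id=3 -> matches Beth
  - order 5 (Pen): customer_id=1 -> matches George
  - order 6 (Printer): customer_id=NULL, no match -> kept with NULL
  - order 7 (Phone): customer_id=1 -> matches George
  - order 8 (Lamp): customer_id=1 -> matches George
  - order 9 (Router): customer_id=2 -> matches Grace
All 9 rows appear; 1 has NULL customer.

SQL:
SELECT a.product, b.name AS customer
FROM orders a
LEFT JOIN customers b ON a.customer_id = b.id

Result:
product    | customer
-----------+---------
Chair      | George  
Headphones | Grace   
Notebook   | Grace   
Monitor    | Beth    
Pen        | George  
Printer    | NULL    
Phone      | George  
Lamp       | George  
Router     | Grace   


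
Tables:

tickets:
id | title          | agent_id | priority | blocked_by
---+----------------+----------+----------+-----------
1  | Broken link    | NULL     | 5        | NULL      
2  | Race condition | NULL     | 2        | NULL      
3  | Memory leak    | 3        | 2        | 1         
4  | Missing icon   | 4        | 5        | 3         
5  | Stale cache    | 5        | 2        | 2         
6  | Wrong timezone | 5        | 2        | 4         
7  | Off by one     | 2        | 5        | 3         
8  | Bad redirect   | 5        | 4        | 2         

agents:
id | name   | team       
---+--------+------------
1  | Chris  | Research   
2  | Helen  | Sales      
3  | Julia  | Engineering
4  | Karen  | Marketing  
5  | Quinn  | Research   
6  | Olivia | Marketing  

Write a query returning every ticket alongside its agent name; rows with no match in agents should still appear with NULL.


LEFT JOIN keeps every row from tickets (the left table); where agent_id has no match in agents, the agent columns become NULL. Walk through each ticket:
  - ticket 1 (Broken link): agent_id=NULL, no match -> kept with NULL
  - ticket 2 (Race condition): agent_id=NULL, no match -> kept with NULL
  - ticket 3 (Memory leak): agent_id=3 -> matches Julia
  - ticket 4 (Missing icon): agent_id=4 -> matches Karen
  - ticket 5 (Stale cache): agent_id=5 -> matches Quinn
  - ticket 6 (Wrong timezone): agent_id=5 -> matches Quinn
  - ticket 7 (Off by one): agent_id=2 -> matches Helen
  - ticket 8 (Bad redirect): agent_id=5 -> matches Quinn
All 8 rows appear; 2 have NULL agent.

SQL:
SELECT a.title, b.name AS agent
FROM tickets a
LEFT JOIN agents b ON a.agent_id = b.id

Result:
title          | agent
---------------+------
Broken link    | NULL 
Race condition | NULL 
Memory leak    | Julia
Missing icon   | Karen
Stale cache    | Quinn
Wrong timezone | Quinn
Off by one     | Helen
Bad redirect   | Quinn


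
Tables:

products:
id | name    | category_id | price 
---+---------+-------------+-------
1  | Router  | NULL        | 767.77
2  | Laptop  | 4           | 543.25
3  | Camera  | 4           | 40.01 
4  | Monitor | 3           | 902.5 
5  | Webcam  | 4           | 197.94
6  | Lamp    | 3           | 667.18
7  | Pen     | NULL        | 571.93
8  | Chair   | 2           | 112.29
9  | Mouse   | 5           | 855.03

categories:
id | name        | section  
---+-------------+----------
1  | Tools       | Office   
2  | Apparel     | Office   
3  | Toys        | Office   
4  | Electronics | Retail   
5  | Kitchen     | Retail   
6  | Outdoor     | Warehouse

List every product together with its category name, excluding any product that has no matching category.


INNER JOIN keeps only products rows whose category_id matches an id in categories. Walk through each product:
  - product 1 (Router): category_id=NULL, no match -> dropped
  - product 2 (Laptop): category_id=4 -> matches Electronics
  - product 3 (Camera): category_id=4 -> matches Electronics
  - product 4 (Monitor): category_id=3 -> matches Toys
  - product 5 (Webcam): category_id=4 -> matches Electronics
  - product 6 (Lamp): category_id=3 -> matches Toys
  - product 7 (Pen): category_id=NULL, no match -> dropped
  - product 8 (Chair): category_id=2 -> matches Apparel
  - product 9 (Mouse): category_id=5 -> matches Kitchen
So 2 of 9 rows are dropped.

SQL:
SELECT a.name, b.name AS category
FROM products a
INNER JOIN categories b ON a.category_id = b.id

Result:
name    | category   
--------+------------
Laptop  | Electronics
Camera  | Electronics
Monitor | Toys       
Webcam  | Electronics
Lamp    | Toys       
Chair   | Apparel    
Mouse   | Kitchen    


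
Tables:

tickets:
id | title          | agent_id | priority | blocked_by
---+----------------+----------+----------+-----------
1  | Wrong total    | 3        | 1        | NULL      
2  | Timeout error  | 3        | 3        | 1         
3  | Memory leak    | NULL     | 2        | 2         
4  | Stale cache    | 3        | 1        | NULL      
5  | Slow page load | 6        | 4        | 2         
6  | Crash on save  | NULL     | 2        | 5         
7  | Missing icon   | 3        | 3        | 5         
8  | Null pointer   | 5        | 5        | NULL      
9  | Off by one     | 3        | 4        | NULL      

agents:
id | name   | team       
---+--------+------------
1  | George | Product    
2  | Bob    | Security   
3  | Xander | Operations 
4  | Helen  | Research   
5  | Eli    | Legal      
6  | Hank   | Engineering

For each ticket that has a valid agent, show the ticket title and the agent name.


INNER JOIN keeps only tickets rows whose agent_id matches an id in agents. Walk through each ticket:
  - ticket 1 (Wrong total): agent_id=3 -> matches Xander
  - ticket 2 (Timeout error): agent_id=3 -> matches Xander
  - ticket 3 (Memory leak): agent_id=NULL, no match -> dropped
  - ticket 4 (Stale cache): agent_id=3 -> matches Xander
  - ticket 5 (Slow page load): agent_id=6 -> matches Hank
  - ticket 6 (Crash on save): agent_id=NULL, no match -> dropped
  - ticket 7 (Missing icon): agent_id=3 -> matches Xander
  - ticket 8 (Null pointer): agent_id=5 -> matches Eli
  - ticket 9 (Off by one): agent_id=3 -> matches Xander
So 2 of 9 rows are dropped.

SQL:
SELECT a.title, b.name AS agent
FROM tickets a
INNER JOIN agents b ON a.agent_id = b.id

Result:
title          | agent 
---------------+-------
Wrong total    | Xander
Timeout error  | Xander
Stale cache    | Xander
Slow page load | Hank  
Missing icon   | Xander
Null pointer   | Eli   
Off by one     | Xander


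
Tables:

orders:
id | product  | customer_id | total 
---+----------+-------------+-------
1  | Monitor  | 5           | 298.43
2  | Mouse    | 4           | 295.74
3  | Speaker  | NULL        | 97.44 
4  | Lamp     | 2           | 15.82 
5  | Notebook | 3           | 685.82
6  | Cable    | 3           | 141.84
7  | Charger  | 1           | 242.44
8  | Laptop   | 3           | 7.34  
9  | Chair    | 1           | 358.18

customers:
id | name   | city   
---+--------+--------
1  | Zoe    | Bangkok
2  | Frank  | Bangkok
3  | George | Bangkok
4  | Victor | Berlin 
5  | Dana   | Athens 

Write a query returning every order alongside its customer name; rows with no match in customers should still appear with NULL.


LEFT JOIN keeps every row from orders (the left table); where customer_id has no match in customers, the customer columns become NULL. Walk through each order:
  - order 1 (Monitor): customer_id=5 -> matches Dana
  - order 2 (Mouse): customer_id=4 -> matches Victor
  - order 3 (Speaker): customer_id=NULL, no match -> kept with NULL
  - order 4 (Lamp): customer_id=2 -> matches Frank
  - order 5 (Notebook): customer_id=3 -> matches George
  - order 6 (Cable): customer_id=3 -> matches George
  - order 7 (Charger): customer_id=1 -> matches Zoe
  - order 8 (Laptop): customer_id=3 -> matches George
  - order 9 (Chair): customer_id=1 -> matches Zoe
All 9 rows appear; 1 has NULL customer.

SQL:
SELECT a.product, b.name AS customer
FROM orders a
LEFT JOIN customers b ON a.customer_id = b.id

Result:
product  | customer
---------+---------
Monitor  | Dana    
Mouse    | Victor  
Speaker  | NULL    
Lamp     | Frank   
Notebook | George  
Cable    | George  
Charger  | Zoe     
Laptop   | George  
Chair    | Zoe     


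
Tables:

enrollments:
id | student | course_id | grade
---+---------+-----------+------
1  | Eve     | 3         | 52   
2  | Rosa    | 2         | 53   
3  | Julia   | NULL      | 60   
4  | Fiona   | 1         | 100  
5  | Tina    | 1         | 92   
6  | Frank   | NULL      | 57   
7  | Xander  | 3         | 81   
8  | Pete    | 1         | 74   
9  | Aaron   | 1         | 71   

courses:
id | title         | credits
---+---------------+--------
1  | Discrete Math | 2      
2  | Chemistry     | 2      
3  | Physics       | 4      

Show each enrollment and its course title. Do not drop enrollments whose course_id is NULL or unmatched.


LEFT JOIN keeps every row from enrollments (the left table); where course_id has no match in courses, the course columns become NULL. Walk through each enrollment:
  - enrollment 1 (Eve): course_id=3 -> matches Physics
  - enrollment 2 (Rosa): course_id=2 -> matches Chemistry
  - enrollment 3 (Julia): course_id=NULL, no match -> kept with NULL
  - enrollment 4 (Fiona): course_id=1 -> matches Discrete Math
  - enrollment 5 (Tina): course_id=1 -> matches Discrete Math
  - enrollment 6 (Frank): course_id=NULL, no match -> kept with NULL
  - enrollment 7 (Xander): course_id=3 -> matches Physics
  - enrollment 8 (Pete): course_id=1 -> matches Discrete Math
  - enrollment 9 (Aaron): course_id=1 -> matches Discrete Math
All 9 rows appear; 2 have NULL course.

SQL:
SELECT a.student, b.title AS course
FROM enrollments a
LEFT JOIN courses b ON a.course_id = b.id

Result:
student | course       
--------+--------------
Eve     | Physics      
Rosa    | Chemistry    
Julia   | NULL         
Fiona   | Discrete Math
Tina    | Discrete Math
Frank   | NULL         
Xander  | Physics      
Pete    | Discrete Math
Aaron   | Discrete Math


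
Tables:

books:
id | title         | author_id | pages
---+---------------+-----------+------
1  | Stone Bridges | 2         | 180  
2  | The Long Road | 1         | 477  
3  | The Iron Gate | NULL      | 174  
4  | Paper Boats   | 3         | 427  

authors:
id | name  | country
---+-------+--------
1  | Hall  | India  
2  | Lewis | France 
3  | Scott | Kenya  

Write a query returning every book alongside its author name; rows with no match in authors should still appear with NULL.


LEFT JOIN keeps every row from books (the left table); where author_id has no match in authors, the author columns become NULL. Walk through each book:
  - book 1 (Stone Bridges): author_id=2 -> matches Lewis
  - book 2 (The Long Road): author_id=1 -> matches Hall
  - book 3 (The Iron Gate): author_id=NULL, no match -> kept with NULL
  - book 4 (Paper Boats): author_id=3 -> matches Scott
All 4 rows appear; 1 has NULL author.

SQL:
SELECT a.title, b.name AS author
FROM books a
LEFT JOIN authors b ON a.author_id = b.id

Result:
title         | author
--------------+-------
Stone Bridges | Lewis 
The Long Road | Hall  
The Iron Gate | NULL  
Paper Boats   | Scott 


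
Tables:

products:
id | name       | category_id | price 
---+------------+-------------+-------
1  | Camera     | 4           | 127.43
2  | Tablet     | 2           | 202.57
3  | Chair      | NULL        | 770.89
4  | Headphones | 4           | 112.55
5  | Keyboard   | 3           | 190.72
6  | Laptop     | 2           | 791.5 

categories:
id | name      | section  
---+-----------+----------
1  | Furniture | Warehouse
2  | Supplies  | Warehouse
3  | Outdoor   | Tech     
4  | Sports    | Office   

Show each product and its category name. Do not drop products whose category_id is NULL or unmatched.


LEFT JOIN keeps every row from products (the left table); where category_id has no match in categories, the category columns become NULL. Walk through each product:
  - product 1 (Camera): category_id=4 -> matches Sports
  - product 2 (Tablet): category_id=2 -> matches Supplies
  - product 3 (Chair): category_id=NULL, no match -> kept with NULL
  - product 4 (Headphones): category_id=4 -> matches Sports
  - product 5 (Keyboard): category_id=3 -> matches Outdoor
  - product 6 (Laptop): category_id=2 -> matches Supplies
All 6 rows appear; 1 has NULL category.

SQL:
SELECT a.name, b.name AS category
FROM products a
LEFT JOIN categories b ON a.category_id = b.id

Result:
name       | category
-----------+---------
Camera     | Sports  
Tablet     | Supplies
Chair      | NULL    
Headphones | Sports  
Keyboard   | Outdoor 
Laptop     | Supplies


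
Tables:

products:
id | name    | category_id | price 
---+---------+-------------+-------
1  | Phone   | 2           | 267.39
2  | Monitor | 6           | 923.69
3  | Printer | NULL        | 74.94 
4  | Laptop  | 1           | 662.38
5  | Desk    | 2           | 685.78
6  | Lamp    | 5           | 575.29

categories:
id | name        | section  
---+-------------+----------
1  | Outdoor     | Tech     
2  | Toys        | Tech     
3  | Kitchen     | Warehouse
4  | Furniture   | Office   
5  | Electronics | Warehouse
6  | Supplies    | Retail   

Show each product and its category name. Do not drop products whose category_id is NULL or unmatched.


LEFT JOIN keeps every row from products (the left table); where category_id has no match in categories, the category columns become NULL. Walk through each product:
  - product 1 (Phone): category_id=2 -> matches Toys
  - product 2 (Monitor): category_id=6 -> matches Supplies
  - product 3 (Printer): category_id=NULL, no match -> kept with NULL
  - product 4 (Laptop): category_id=1 -> matches Outdoor
  - product 5 (Desk): category_id=2 -> matches Toys
  - product 6 (Lamp): category_id=5 -> matches Electronics
All 6 rows appear; 1 has NULL category.

SQL:
SELECT a.name, b.name AS category
FROM products a
LEFT JOIN categories b ON a.category_id = b.id

Result:
name    | category   
--------+------------
Phone   | Toys       
Monitor | Supplies   
Printer | NULL       
Laptop  | Outdoor    
Desk    | Toys       
Lamp    | Electronics


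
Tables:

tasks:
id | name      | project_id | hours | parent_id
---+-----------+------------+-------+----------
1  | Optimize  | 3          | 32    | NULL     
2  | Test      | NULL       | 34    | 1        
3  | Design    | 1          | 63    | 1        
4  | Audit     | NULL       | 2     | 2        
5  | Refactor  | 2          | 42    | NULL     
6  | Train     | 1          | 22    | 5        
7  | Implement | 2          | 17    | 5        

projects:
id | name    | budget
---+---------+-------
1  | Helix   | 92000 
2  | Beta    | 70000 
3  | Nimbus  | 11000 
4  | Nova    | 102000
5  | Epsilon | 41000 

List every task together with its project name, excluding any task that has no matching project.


INNER JOIN keeps only tasks rows whose project_id matches an id in projects. Walk through each task:
  - task 1 (Optimize): project_id=3 -> matches Nimbus
  - task 2 (Test): project_id=NULL, no match -> dropped
  - task 3 (Design): project_id=1 -> matches Helix
  - task 4 (Audit): project_id=NULL, no match -> dropped
  - task 5 (Refactor): project_id=2 -> matches Beta
  - task 6 (Train): project_id=1 -> matches Helix
  - task 7 (Implement): project_id=2 -> matches Beta
So 2 of 7 rows are dropped.

SQL:
SELECT a.name, b.name AS project
FROM tasks a
INNER JOIN projects b ON a.project_id = b.id

Result:
name      | project
----------+--------
Optimize  | Nimbus 
Design    | Helix  
Refactor  | Beta   
Train     | Helix  
Implement | Beta   
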